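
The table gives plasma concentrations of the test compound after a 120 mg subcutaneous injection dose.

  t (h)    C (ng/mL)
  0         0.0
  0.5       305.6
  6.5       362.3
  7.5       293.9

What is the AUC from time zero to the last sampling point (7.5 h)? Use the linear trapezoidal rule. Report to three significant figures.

AUC = 2410 ng/mL·h

Trapezoidal AUC_0→7.5:
  [0→0.5]: (0.0+305.6)/2 × 0.5 = 76.4
  [0.5→6.5]: (305.6+362.3)/2 × 6 = 2003.7
  [6.5→7.5]: (362.3+293.9)/2 × 1 = 328.1
  Sum = 2408.2 ng/mL·h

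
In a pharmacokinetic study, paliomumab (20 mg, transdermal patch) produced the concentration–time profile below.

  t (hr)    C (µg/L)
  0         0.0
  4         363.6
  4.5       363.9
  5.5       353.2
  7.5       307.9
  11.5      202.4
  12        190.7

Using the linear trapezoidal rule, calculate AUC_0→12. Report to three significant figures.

Trapezoidal AUC_0→12:
  [0→4]: (0.0+363.6)/2 × 4 = 727.2
  [4→4.5]: (363.6+363.9)/2 × 0.5 = 181.875
  [4.5→5.5]: (363.9+353.2)/2 × 1 = 358.55
  [5.5→7.5]: (353.2+307.9)/2 × 2 = 661.1
  [7.5→11.5]: (307.9+202.4)/2 × 4 = 1020.6
  [11.5→12]: (202.4+190.7)/2 × 0.5 = 98.275
  Sum = 3047.6 µg/L·hr

AUC = 3050 µg/L·hr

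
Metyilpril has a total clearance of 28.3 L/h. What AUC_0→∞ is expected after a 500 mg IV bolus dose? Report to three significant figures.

AUC_0→∞ = Dose_iv / CL
        = 500 / 28.3 = 17.6678 mg/L·h

AUC = 17.7 mg/L·h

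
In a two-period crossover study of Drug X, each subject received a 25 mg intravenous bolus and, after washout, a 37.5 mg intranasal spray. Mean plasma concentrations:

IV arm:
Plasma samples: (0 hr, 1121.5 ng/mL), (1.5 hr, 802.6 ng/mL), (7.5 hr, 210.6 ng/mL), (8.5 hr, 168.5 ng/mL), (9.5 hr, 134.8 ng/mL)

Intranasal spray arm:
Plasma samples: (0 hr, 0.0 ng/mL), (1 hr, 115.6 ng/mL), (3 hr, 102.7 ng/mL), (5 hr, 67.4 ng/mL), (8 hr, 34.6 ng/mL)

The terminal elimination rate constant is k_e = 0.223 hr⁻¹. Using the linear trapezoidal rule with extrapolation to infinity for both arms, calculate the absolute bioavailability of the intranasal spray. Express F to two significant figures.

Trapezoidal AUC_0→9.5 (IV):
  [0→1.5]: (1121.5+802.6)/2 × 1.5 = 1443.075
  [1.5→7.5]: (802.6+210.6)/2 × 6 = 3039.6
  [7.5→8.5]: (210.6+168.5)/2 × 1 = 189.55
  [8.5→9.5]: (168.5+134.8)/2 × 1 = 151.65
  Sum = 4823.875 ng/mL·hr
IV tail: 134.8/0.223 = 604.484; AUC_iv,0→∞ = 4823.875 + 604.484 = 5428.359 ng/mL·hr
Trapezoidal AUC_0→8 (intranasal spray):
  [0→1]: (0.0+115.6)/2 × 1 = 57.8
  [1→3]: (115.6+102.7)/2 × 2 = 218.3
  [3→5]: (102.7+67.4)/2 × 2 = 170.1
  [5→8]: (67.4+34.6)/2 × 3 = 153.0
  Sum = 599.2 ng/mL·hr
intranasal spray tail: 34.6/0.223 = 155.157; AUC_ev,0→∞ = 599.2 + 155.157 = 754.357 ng/mL·hr
F = (AUC_ev/D_ev)/(AUC_iv/D_iv) = (754.357/37.5)/(5428.359/25) = 20.1162/217.13436 = 0.0926

F = 0.093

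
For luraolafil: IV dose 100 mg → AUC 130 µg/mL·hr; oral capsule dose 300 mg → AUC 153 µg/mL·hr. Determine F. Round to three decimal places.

F = (AUC_ev / D_ev) / (AUC_iv / D_iv)
  = (153/300) / (130/100)
  = 0.51 / 1.3 = 0.3923

F = 0.392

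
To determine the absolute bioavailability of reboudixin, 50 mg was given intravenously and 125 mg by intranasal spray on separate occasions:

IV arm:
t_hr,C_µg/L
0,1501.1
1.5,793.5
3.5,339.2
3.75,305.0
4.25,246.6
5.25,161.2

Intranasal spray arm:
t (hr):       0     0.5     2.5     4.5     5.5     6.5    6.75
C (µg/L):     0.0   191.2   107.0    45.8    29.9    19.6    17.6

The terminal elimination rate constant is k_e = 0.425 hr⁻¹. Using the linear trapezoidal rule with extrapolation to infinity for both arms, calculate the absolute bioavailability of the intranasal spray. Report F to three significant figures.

F = 0.0665

Trapezoidal AUC_0→5.25 (IV):
  [0→1.5]: (1501.1+793.5)/2 × 1.5 = 1720.95
  [1.5→3.5]: (793.5+339.2)/2 × 2 = 1132.7
  [3.5→3.75]: (339.2+305.0)/2 × 0.25 = 80.525
  [3.75→4.25]: (305.0+246.6)/2 × 0.5 = 137.9
  [4.25→5.25]: (246.6+161.2)/2 × 1 = 203.9
  Sum = 3275.975 µg/L·hr
IV tail: 161.2/0.425 = 379.294; AUC_iv,0→∞ = 3275.975 + 379.294 = 3655.269 µg/L·hr
Trapezoidal AUC_0→6.75 (intranasal spray):
  [0→0.5]: (0.0+191.2)/2 × 0.5 = 47.8
  [0.5→2.5]: (191.2+107.0)/2 × 2 = 298.2
  [2.5→4.5]: (107.0+45.8)/2 × 2 = 152.8
  [4.5→5.5]: (45.8+29.9)/2 × 1 = 37.85
  [5.5→6.5]: (29.9+19.6)/2 × 1 = 24.75
  [6.5→6.75]: (19.6+17.6)/2 × 0.25 = 4.65
  Sum = 566.05 µg/L·hr
intranasal spray tail: 17.6/0.425 = 41.412; AUC_ev,0→∞ = 566.05 + 41.412 = 607.462 µg/L·hr
F = (AUC_ev/D_ev)/(AUC_iv/D_iv) = (607.462/125)/(3655.269/50) = 4.859696/73.10538 = 0.0665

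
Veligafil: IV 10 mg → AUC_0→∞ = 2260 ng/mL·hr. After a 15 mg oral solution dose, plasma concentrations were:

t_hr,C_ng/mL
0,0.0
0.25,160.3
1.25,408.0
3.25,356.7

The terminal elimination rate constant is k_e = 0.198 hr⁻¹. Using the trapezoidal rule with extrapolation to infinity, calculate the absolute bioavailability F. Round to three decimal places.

Trapezoidal AUC_0→3.25 (oral solution):
  [0→0.25]: (0.0+160.3)/2 × 0.25 = 20.0375
  [0.25→1.25]: (160.3+408.0)/2 × 1 = 284.15
  [1.25→3.25]: (408.0+356.7)/2 × 2 = 764.7
  Sum = 1068.8875 ng/mL·hr
Tail: C_last/k_e = 356.7/0.198 = 1801.515
AUC_0→∞ (oral solution) = 1068.8875 + 1801.515 = 2870.4025 ng/mL·hr
F = (AUC_ev/D_ev)/(AUC_iv/D_iv) = (2870.4025/15)/(2260/10) = 191.36/226 = 0.8467

F = 0.847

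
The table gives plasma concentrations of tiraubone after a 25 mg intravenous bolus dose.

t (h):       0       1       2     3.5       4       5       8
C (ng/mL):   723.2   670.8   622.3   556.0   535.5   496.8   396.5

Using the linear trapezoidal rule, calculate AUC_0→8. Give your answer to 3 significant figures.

Trapezoidal AUC_0→8:
  [0→1]: (723.2+670.8)/2 × 1 = 697.0
  [1→2]: (670.8+622.3)/2 × 1 = 646.55
  [2→3.5]: (622.3+556.0)/2 × 1.5 = 883.725
  [3.5→4]: (556.0+535.5)/2 × 0.5 = 272.875
  [4→5]: (535.5+496.8)/2 × 1 = 516.15
  [5→8]: (496.8+396.5)/2 × 3 = 1339.95
  Sum = 4356.25 ng/mL·h

AUC = 4360 ng/mL·h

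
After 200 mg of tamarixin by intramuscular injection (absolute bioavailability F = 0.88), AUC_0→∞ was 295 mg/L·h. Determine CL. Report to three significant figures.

CL = F × Dose / AUC_0→∞
   = 0.88 × 200 / 295 = 0.59661 L/h

CL = 0.597 L/h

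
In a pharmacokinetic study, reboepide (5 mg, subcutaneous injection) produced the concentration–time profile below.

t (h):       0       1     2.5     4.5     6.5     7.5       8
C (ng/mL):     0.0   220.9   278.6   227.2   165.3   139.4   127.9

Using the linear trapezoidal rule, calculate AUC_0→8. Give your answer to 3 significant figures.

Trapezoidal AUC_0→8:
  [0→1]: (0.0+220.9)/2 × 1 = 110.45
  [1→2.5]: (220.9+278.6)/2 × 1.5 = 374.625
  [2.5→4.5]: (278.6+227.2)/2 × 2 = 505.8
  [4.5→6.5]: (227.2+165.3)/2 × 2 = 392.5
  [6.5→7.5]: (165.3+139.4)/2 × 1 = 152.35
  [7.5→8]: (139.4+127.9)/2 × 0.5 = 66.825
  Sum = 1602.55 ng/mL·h

AUC = 1600 ng/mL·h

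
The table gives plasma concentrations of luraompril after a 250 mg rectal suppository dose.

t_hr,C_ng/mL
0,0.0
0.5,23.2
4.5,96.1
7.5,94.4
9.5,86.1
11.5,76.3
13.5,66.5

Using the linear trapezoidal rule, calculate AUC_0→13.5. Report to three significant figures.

AUC = 1020 ng/mL·hr

Trapezoidal AUC_0→13.5:
  [0→0.5]: (0.0+23.2)/2 × 0.5 = 5.8
  [0.5→4.5]: (23.2+96.1)/2 × 4 = 238.6
  [4.5→7.5]: (96.1+94.4)/2 × 3 = 285.75
  [7.5→9.5]: (94.4+86.1)/2 × 2 = 180.5
  [9.5→11.5]: (86.1+76.3)/2 × 2 = 162.4
  [11.5→13.5]: (76.3+66.5)/2 × 2 = 142.8
  Sum = 1015.85 ng/mL·hr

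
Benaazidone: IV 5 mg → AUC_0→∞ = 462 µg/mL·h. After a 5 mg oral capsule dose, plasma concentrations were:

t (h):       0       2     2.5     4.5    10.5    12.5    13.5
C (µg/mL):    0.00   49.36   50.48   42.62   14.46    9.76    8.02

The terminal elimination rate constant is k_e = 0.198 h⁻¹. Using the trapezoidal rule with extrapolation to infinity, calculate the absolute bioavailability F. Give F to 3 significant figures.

Trapezoidal AUC_0→13.5 (oral capsule):
  [0→2]: (0.00+49.36)/2 × 2 = 49.36
  [2→2.5]: (49.36+50.48)/2 × 0.5 = 24.96
  [2.5→4.5]: (50.48+42.62)/2 × 2 = 93.1
  [4.5→10.5]: (42.62+14.46)/2 × 6 = 171.24
  [10.5→12.5]: (14.46+9.76)/2 × 2 = 24.22
  [12.5→13.5]: (9.76+8.02)/2 × 1 = 8.89
  Sum = 371.77 µg/mL·h
Tail: C_last/k_e = 8.02/0.198 = 40.505
AUC_0→∞ (oral capsule) = 371.77 + 40.505 = 412.275 µg/mL·h
F = (AUC_ev/D_ev)/(AUC_iv/D_iv) = (412.275/5)/(462/5) = 82.455/92.4 = 0.8924

F = 0.892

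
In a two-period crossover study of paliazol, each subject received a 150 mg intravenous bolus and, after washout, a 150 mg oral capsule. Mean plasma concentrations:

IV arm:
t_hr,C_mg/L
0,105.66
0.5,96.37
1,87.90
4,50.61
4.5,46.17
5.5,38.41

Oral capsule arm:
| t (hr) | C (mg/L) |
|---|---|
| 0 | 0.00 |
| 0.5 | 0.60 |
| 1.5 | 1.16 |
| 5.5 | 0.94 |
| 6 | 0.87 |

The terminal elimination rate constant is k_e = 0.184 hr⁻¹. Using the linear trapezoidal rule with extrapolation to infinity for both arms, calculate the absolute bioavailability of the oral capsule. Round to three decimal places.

Trapezoidal AUC_0→5.5 (IV):
  [0→0.5]: (105.66+96.37)/2 × 0.5 = 50.5075
  [0.5→1]: (96.37+87.90)/2 × 0.5 = 46.0675
  [1→4]: (87.90+50.61)/2 × 3 = 207.765
  [4→4.5]: (50.61+46.17)/2 × 0.5 = 24.195
  [4.5→5.5]: (46.17+38.41)/2 × 1 = 42.29
  Sum = 370.825 mg/L·hr
IV tail: 38.41/0.184 = 208.750; AUC_iv,0→∞ = 370.825 + 208.750 = 579.575 mg/L·hr
Trapezoidal AUC_0→6 (oral capsule):
  [0→0.5]: (0.00+0.60)/2 × 0.5 = 0.15
  [0.5→1.5]: (0.60+1.16)/2 × 1 = 0.88
  [1.5→5.5]: (1.16+0.94)/2 × 4 = 4.2
  [5.5→6]: (0.94+0.87)/2 × 0.5 = 0.4525
  Sum = 5.6825 mg/L·hr
oral capsule tail: 0.87/0.184 = 4.728; AUC_ev,0→∞ = 5.6825 + 4.728 = 10.4105 mg/L·hr
F = (AUC_ev/D_ev)/(AUC_iv/D_iv) = (10.4105/150)/(579.575/150) = 0.0694033/3.86383 = 0.0180

F = 0.018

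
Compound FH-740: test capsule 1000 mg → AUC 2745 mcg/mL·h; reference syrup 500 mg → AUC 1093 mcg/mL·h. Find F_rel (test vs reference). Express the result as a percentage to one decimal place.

F_rel = (AUC_test/D_test) / (AUC_ref/D_ref)
      = (2745/1000) / (1093/500)
      = 2.745 / 2.186 = 1.2557 = 125.57%

F_rel = 125.6%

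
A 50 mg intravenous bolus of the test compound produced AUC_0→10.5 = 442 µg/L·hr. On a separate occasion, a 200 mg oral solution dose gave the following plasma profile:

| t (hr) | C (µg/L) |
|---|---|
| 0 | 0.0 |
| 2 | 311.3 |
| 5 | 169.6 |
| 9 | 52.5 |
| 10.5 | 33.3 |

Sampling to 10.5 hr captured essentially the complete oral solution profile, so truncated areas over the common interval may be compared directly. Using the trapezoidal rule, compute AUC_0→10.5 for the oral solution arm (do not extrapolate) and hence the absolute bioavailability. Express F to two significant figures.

F = 0.87

Trapezoidal AUC_0→10.5 (oral solution):
  [0→2]: (0.0+311.3)/2 × 2 = 311.3
  [2→5]: (311.3+169.6)/2 × 3 = 721.35
  [5→9]: (169.6+52.5)/2 × 4 = 444.2
  [9→10.5]: (52.5+33.3)/2 × 1.5 = 64.35
  Sum = 1541.2 µg/L·hr
F = (AUC_ev/D_ev)/(AUC_iv/D_iv) = (1541.2/200)/(442/50) = 7.706/8.84 = 0.8717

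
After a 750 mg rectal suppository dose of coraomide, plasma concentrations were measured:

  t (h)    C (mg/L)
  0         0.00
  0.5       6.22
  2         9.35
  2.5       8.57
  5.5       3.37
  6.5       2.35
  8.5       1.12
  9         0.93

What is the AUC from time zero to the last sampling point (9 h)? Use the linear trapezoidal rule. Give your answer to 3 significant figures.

AUC = 42.5 mg/L·h

Trapezoidal AUC_0→9:
  [0→0.5]: (0.00+6.22)/2 × 0.5 = 1.555
  [0.5→2]: (6.22+9.35)/2 × 1.5 = 11.6775
  [2→2.5]: (9.35+8.57)/2 × 0.5 = 4.48
  [2.5→5.5]: (8.57+3.37)/2 × 3 = 17.91
  [5.5→6.5]: (3.37+2.35)/2 × 1 = 2.86
  [6.5→8.5]: (2.35+1.12)/2 × 2 = 3.47
  [8.5→9]: (1.12+0.93)/2 × 0.5 = 0.5125
  Sum = 42.465 mg/L·h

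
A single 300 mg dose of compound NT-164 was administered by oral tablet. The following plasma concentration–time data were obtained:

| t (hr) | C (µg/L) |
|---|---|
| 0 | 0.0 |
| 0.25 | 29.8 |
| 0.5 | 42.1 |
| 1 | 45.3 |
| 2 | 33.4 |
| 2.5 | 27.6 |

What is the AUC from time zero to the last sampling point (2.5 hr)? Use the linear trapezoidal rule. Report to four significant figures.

AUC = 89.16 µg/L·hr

Trapezoidal AUC_0→2.5:
  [0→0.25]: (0.0+29.8)/2 × 0.25 = 3.725
  [0.25→0.5]: (29.8+42.1)/2 × 0.25 = 8.9875
  [0.5→1]: (42.1+45.3)/2 × 0.5 = 21.85
  [1→2]: (45.3+33.4)/2 × 1 = 39.35
  [2→2.5]: (33.4+27.6)/2 × 0.5 = 15.25
  Sum = 89.1625 µg/L·hr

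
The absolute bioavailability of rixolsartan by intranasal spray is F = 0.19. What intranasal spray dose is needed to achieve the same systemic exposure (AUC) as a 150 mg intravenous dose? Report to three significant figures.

D_intranasal = 789 mg

For equal systemic exposure: F × D_ev = D_iv
D_ev = D_iv / F = 150 / 0.19 = 789.474 mg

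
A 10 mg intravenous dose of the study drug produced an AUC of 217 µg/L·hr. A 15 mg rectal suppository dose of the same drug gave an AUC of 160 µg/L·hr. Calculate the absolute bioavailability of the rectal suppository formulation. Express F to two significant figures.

F = 0.49

F = (AUC_ev / D_ev) / (AUC_iv / D_iv)
  = (160/15) / (217/10)
  = 10.6667 / 21.7 = 0.4916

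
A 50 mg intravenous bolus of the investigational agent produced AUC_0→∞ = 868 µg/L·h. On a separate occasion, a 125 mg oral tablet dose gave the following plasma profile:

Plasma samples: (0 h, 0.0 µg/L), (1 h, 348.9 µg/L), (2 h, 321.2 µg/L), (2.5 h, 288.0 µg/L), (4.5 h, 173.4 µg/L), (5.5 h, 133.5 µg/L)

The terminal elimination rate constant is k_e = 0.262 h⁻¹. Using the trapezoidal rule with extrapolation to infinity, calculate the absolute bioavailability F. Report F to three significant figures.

F = 0.823

Trapezoidal AUC_0→5.5 (oral tablet):
  [0→1]: (0.0+348.9)/2 × 1 = 174.45
  [1→2]: (348.9+321.2)/2 × 1 = 335.05
  [2→2.5]: (321.2+288.0)/2 × 0.5 = 152.3
  [2.5→4.5]: (288.0+173.4)/2 × 2 = 461.4
  [4.5→5.5]: (173.4+133.5)/2 × 1 = 153.45
  Sum = 1276.65 µg/L·h
Tail: C_last/k_e = 133.5/0.262 = 509.542
AUC_0→∞ (oral tablet) = 1276.65 + 509.542 = 1786.192 µg/L·h
F = (AUC_ev/D_ev)/(AUC_iv/D_iv) = (1786.192/125)/(868/50) = 14.289536/17.36 = 0.8231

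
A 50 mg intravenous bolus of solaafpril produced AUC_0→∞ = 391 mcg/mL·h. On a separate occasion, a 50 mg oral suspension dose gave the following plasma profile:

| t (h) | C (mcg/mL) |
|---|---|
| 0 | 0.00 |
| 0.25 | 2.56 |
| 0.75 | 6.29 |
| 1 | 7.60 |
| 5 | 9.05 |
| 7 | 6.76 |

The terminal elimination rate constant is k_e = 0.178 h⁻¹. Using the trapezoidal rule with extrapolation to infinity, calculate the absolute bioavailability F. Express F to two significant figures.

Trapezoidal AUC_0→7 (oral suspension):
  [0→0.25]: (0.00+2.56)/2 × 0.25 = 0.32
  [0.25→0.75]: (2.56+6.29)/2 × 0.5 = 2.2125
  [0.75→1]: (6.29+7.60)/2 × 0.25 = 1.73625
  [1→5]: (7.60+9.05)/2 × 4 = 33.3
  [5→7]: (9.05+6.76)/2 × 2 = 15.81
  Sum = 53.37875 mcg/mL·h
Tail: C_last/k_e = 6.76/0.178 = 37.978
AUC_0→∞ (oral suspension) = 53.37875 + 37.978 = 91.35675 mcg/mL·h
F = (AUC_ev/D_ev)/(AUC_iv/D_iv) = (91.35675/50)/(391/50) = 1.827135/7.82 = 0.2336

F = 0.23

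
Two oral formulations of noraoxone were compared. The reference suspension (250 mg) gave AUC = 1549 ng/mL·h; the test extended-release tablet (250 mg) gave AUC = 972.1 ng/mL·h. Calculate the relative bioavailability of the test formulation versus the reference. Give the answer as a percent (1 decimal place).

F_rel = (AUC_test/D_test) / (AUC_ref/D_ref)
      = (972.1/250) / (1549/250)
      = 3.8884 / 6.196 = 0.6276 = 62.76%

F_rel = 62.8%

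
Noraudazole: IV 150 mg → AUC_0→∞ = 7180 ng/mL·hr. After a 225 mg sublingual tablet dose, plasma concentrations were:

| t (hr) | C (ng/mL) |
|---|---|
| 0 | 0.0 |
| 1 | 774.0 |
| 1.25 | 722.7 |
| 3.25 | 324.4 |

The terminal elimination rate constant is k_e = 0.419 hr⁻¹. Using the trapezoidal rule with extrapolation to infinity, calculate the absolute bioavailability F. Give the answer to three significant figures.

F = 0.222

Trapezoidal AUC_0→3.25 (sublingual tablet):
  [0→1]: (0.0+774.0)/2 × 1 = 387.0
  [1→1.25]: (774.0+722.7)/2 × 0.25 = 187.0875
  [1.25→3.25]: (722.7+324.4)/2 × 2 = 1047.1
  Sum = 1621.1875 ng/mL·hr
Tail: C_last/k_e = 324.4/0.419 = 774.224
AUC_0→∞ (sublingual tablet) = 1621.1875 + 774.224 = 2395.4115 ng/mL·hr
F = (AUC_ev/D_ev)/(AUC_iv/D_iv) = (2395.4115/225)/(7180/150) = 10.6463/47.8667 = 0.2224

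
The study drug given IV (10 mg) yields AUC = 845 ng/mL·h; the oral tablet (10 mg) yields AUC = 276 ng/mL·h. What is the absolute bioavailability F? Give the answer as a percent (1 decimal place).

F = 32.7%

F = (AUC_ev / D_ev) / (AUC_iv / D_iv)
  = (276/10) / (845/10)
  = 27.6 / 84.5 = 0.3266
  = 32.66%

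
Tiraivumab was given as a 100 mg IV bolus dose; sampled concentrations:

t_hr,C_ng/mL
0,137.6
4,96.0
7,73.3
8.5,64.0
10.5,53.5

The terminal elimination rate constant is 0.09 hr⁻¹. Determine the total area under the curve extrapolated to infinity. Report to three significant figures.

Trapezoidal AUC_0→10.5:
  [0→4]: (137.6+96.0)/2 × 4 = 467.2
  [4→7]: (96.0+73.3)/2 × 3 = 253.95
  [7→8.5]: (73.3+64.0)/2 × 1.5 = 102.975
  [8.5→10.5]: (64.0+53.5)/2 × 2 = 117.5
  Sum = 941.625 ng/mL·hr
Extrapolated tail: C_last / k_e = 53.5 / 0.09 = 594.444
AUC_0→∞ = 941.625 + 594.444 = 1536.069 ng/mL·hr

AUC = 1540 ng/mL·hr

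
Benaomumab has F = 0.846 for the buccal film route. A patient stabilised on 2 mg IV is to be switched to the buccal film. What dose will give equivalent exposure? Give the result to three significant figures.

For equal systemic exposure: F × D_ev = D_iv
D_ev = D_iv / F = 2 / 0.846 = 2.36407 mg

D_buccal = 2.36 mg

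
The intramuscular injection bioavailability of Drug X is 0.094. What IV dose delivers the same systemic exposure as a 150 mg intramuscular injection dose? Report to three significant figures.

D_iv = 14.1 mg

Systemic exposure from an extravascular dose = F × D_ev, so the equivalent IV dose is F × D_ev.
D_iv = F × D_ev = 0.094 × 150 = 14.1 mg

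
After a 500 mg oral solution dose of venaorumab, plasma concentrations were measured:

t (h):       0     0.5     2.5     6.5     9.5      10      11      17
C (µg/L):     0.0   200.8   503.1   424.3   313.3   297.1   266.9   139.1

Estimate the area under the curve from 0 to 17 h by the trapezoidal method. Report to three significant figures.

AUC = 5370 µg/L·h

Trapezoidal AUC_0→17:
  [0→0.5]: (0.0+200.8)/2 × 0.5 = 50.2
  [0.5→2.5]: (200.8+503.1)/2 × 2 = 703.9
  [2.5→6.5]: (503.1+424.3)/2 × 4 = 1854.8
  [6.5→9.5]: (424.3+313.3)/2 × 3 = 1106.4
  [9.5→10]: (313.3+297.1)/2 × 0.5 = 152.6
  [10→11]: (297.1+266.9)/2 × 1 = 282.0
  [11→17]: (266.9+139.1)/2 × 6 = 1218.0
  Sum = 5367.9 µg/L·h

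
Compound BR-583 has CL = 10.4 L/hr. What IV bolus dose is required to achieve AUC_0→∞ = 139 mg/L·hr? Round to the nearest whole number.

Dose = 1446 mg

Dose_iv = CL × AUC_0→∞
     = 10.4 × 139 = 1445.6 mg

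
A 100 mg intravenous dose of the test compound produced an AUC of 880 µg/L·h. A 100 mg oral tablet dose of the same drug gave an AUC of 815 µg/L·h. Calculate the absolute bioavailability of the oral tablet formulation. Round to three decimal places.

F = (AUC_ev / D_ev) / (AUC_iv / D_iv)
  = (815/100) / (880/100)
  = 8.15 / 8.8 = 0.9261

F = 0.926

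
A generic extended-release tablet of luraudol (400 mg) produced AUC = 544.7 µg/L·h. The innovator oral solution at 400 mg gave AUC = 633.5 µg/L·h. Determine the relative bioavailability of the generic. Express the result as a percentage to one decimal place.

F_rel = 86.0%

F_rel = (AUC_test/D_test) / (AUC_ref/D_ref)
      = (544.7/400) / (633.5/400)
      = 1.36175 / 1.58375 = 0.8598 = 85.98%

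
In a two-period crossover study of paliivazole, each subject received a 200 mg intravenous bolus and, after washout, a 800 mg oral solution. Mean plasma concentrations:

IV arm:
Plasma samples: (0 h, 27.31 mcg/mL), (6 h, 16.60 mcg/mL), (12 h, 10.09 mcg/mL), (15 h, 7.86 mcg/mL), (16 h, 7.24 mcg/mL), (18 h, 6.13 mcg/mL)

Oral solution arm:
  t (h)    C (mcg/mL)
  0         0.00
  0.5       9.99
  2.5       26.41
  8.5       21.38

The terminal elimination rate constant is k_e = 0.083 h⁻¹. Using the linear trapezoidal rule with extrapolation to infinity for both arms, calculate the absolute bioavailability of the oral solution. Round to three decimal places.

F = 0.330

Trapezoidal AUC_0→18 (IV):
  [0→6]: (27.31+16.60)/2 × 6 = 131.73
  [6→12]: (16.60+10.09)/2 × 6 = 80.07
  [12→15]: (10.09+7.86)/2 × 3 = 26.925
  [15→16]: (7.86+7.24)/2 × 1 = 7.55
  [16→18]: (7.24+6.13)/2 × 2 = 13.37
  Sum = 259.645 mcg/mL·h
IV tail: 6.13/0.083 = 73.855; AUC_iv,0→∞ = 259.645 + 73.855 = 333.5 mcg/mL·h
Trapezoidal AUC_0→8.5 (oral solution):
  [0→0.5]: (0.00+9.99)/2 × 0.5 = 2.4975
  [0.5→2.5]: (9.99+26.41)/2 × 2 = 36.4
  [2.5→8.5]: (26.41+21.38)/2 × 6 = 143.37
  Sum = 182.2675 mcg/mL·h
oral solution tail: 21.38/0.083 = 257.590; AUC_ev,0→∞ = 182.2675 + 257.590 = 439.8575 mcg/mL·h
F = (AUC_ev/D_ev)/(AUC_iv/D_iv) = (439.8575/800)/(333.5/200) = 0.549822/1.6675 = 0.3297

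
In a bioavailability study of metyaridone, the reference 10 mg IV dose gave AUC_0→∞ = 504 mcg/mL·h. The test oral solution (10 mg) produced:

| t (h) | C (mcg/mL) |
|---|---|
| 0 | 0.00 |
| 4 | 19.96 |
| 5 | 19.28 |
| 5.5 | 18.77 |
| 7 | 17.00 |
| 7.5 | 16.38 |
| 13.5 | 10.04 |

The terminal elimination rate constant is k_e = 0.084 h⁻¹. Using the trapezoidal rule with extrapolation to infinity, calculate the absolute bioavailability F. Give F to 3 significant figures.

Trapezoidal AUC_0→13.5 (oral solution):
  [0→4]: (0.00+19.96)/2 × 4 = 39.92
  [4→5]: (19.96+19.28)/2 × 1 = 19.62
  [5→5.5]: (19.28+18.77)/2 × 0.5 = 9.5125
  [5.5→7]: (18.77+17.00)/2 × 1.5 = 26.8275
  [7→7.5]: (17.00+16.38)/2 × 0.5 = 8.345
  [7.5→13.5]: (16.38+10.04)/2 × 6 = 79.26
  Sum = 183.485 mcg/mL·h
Tail: C_last/k_e = 10.04/0.084 = 119.524
AUC_0→∞ (oral solution) = 183.485 + 119.524 = 303.009 mcg/mL·h
F = (AUC_ev/D_ev)/(AUC_iv/D_iv) = (303.009/10)/(504/10) = 30.3009/50.4 = 0.6012

F = 0.601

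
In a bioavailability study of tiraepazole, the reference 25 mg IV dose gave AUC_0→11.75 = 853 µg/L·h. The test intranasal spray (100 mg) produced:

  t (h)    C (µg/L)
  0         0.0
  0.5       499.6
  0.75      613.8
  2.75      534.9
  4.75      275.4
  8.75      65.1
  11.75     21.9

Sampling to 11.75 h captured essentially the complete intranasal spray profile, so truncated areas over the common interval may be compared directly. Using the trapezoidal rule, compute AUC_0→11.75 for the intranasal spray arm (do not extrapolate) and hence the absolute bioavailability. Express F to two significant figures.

Trapezoidal AUC_0→11.75 (intranasal spray):
  [0→0.5]: (0.0+499.6)/2 × 0.5 = 124.9
  [0.5→0.75]: (499.6+613.8)/2 × 0.25 = 139.175
  [0.75→2.75]: (613.8+534.9)/2 × 2 = 1148.7
  [2.75→4.75]: (534.9+275.4)/2 × 2 = 810.3
  [4.75→8.75]: (275.4+65.1)/2 × 4 = 681.0
  [8.75→11.75]: (65.1+21.9)/2 × 3 = 130.5
  Sum = 3034.575 µg/L·h
F = (AUC_ev/D_ev)/(AUC_iv/D_iv) = (3034.575/100)/(853/25) = 30.34575/34.12 = 0.8894

F = 0.89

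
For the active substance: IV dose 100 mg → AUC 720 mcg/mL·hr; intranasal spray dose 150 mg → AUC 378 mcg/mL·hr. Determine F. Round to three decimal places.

F = 0.350

F = (AUC_ev / D_ev) / (AUC_iv / D_iv)
  = (378/150) / (720/100)
  = 2.52 / 7.2 = 0.3500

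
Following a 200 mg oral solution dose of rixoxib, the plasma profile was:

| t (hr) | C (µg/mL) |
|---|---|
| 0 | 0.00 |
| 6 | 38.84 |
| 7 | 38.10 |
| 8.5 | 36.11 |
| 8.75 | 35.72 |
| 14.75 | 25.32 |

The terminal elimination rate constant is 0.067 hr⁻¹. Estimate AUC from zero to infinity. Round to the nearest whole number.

Trapezoidal AUC_0→14.75:
  [0→6]: (0.00+38.84)/2 × 6 = 116.52
  [6→7]: (38.84+38.10)/2 × 1 = 38.47
  [7→8.5]: (38.10+36.11)/2 × 1.5 = 55.6575
  [8.5→8.75]: (36.11+35.72)/2 × 0.25 = 8.97875
  [8.75→14.75]: (35.72+25.32)/2 × 6 = 183.12
  Sum = 402.74625 µg/mL·hr
Extrapolated tail: C_last / k_e = 25.32 / 0.067 = 377.910
AUC_0→∞ = 402.74625 + 377.910 = 780.65625 µg/mL·hr

AUC = 781 µg/mL·hr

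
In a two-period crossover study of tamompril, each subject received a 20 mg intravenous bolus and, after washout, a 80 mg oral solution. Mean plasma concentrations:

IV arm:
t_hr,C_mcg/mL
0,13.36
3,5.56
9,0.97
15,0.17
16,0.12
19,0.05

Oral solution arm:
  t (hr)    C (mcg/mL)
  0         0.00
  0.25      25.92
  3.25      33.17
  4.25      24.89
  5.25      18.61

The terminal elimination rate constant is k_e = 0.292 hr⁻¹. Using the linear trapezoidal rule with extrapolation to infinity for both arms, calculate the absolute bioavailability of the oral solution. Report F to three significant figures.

Trapezoidal AUC_0→19 (IV):
  [0→3]: (13.36+5.56)/2 × 3 = 28.38
  [3→9]: (5.56+0.97)/2 × 6 = 19.59
  [9→15]: (0.97+0.17)/2 × 6 = 3.42
  [15→16]: (0.17+0.12)/2 × 1 = 0.145
  [16→19]: (0.12+0.05)/2 × 3 = 0.255
  Sum = 51.79 mcg/mL·hr
IV tail: 0.05/0.292 = 0.171; AUC_iv,0→∞ = 51.79 + 0.171 = 51.961 mcg/mL·hr
Trapezoidal AUC_0→5.25 (oral solution):
  [0→0.25]: (0.00+25.92)/2 × 0.25 = 3.24
  [0.25→3.25]: (25.92+33.17)/2 × 3 = 88.635
  [3.25→4.25]: (33.17+24.89)/2 × 1 = 29.03
  [4.25→5.25]: (24.89+18.61)/2 × 1 = 21.75
  Sum = 142.655 mcg/mL·hr
oral solution tail: 18.61/0.292 = 63.733; AUC_ev,0→∞ = 142.655 + 63.733 = 206.388 mcg/mL·hr
F = (AUC_ev/D_ev)/(AUC_iv/D_iv) = (206.388/80)/(51.961/20) = 2.57985/2.59805 = 0.9930

F = 0.993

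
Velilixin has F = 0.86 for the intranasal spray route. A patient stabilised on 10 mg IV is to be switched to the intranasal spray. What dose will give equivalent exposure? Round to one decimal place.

For equal systemic exposure: F × D_ev = D_iv
D_ev = D_iv / F = 10 / 0.86 = 11.6279 mg

D_intranasal = 11.6 mg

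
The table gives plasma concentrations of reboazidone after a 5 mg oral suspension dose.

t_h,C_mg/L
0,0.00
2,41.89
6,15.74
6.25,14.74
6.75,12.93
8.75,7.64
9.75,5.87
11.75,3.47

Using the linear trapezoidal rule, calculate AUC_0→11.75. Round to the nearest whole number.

AUC = 205 mg/L·h

Trapezoidal AUC_0→11.75:
  [0→2]: (0.00+41.89)/2 × 2 = 41.89
  [2→6]: (41.89+15.74)/2 × 4 = 115.26
  [6→6.25]: (15.74+14.74)/2 × 0.25 = 3.81
  [6.25→6.75]: (14.74+12.93)/2 × 0.5 = 6.9175
  [6.75→8.75]: (12.93+7.64)/2 × 2 = 20.57
  [8.75→9.75]: (7.64+5.87)/2 × 1 = 6.755
  [9.75→11.75]: (5.87+3.47)/2 × 2 = 9.34
  Sum = 204.5425 mg/L·h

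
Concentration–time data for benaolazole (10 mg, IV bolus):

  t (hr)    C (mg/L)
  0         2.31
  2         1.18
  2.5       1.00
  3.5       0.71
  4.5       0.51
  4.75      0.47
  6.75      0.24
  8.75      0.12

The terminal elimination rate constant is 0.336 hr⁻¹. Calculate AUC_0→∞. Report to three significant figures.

Trapezoidal AUC_0→8.75:
  [0→2]: (2.31+1.18)/2 × 2 = 3.49
  [2→2.5]: (1.18+1.00)/2 × 0.5 = 0.545
  [2.5→3.5]: (1.00+0.71)/2 × 1 = 0.855
  [3.5→4.5]: (0.71+0.51)/2 × 1 = 0.61
  [4.5→4.75]: (0.51+0.47)/2 × 0.25 = 0.1225
  [4.75→6.75]: (0.47+0.24)/2 × 2 = 0.71
  [6.75→8.75]: (0.24+0.12)/2 × 2 = 0.36
  Sum = 6.6925 mg/L·hr
Extrapolated tail: C_last / k_e = 0.12 / 0.336 = 0.357
AUC_0→∞ = 6.6925 + 0.357 = 7.0495 mg/L·hr

AUC = 7.05 mg/L·hr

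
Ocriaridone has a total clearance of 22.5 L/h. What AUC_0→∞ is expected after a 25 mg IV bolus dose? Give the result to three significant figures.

AUC = 1.11 mg/L·h

AUC_0→∞ = Dose_iv / CL
        = 25 / 22.5 = 1.11111 mg/L·h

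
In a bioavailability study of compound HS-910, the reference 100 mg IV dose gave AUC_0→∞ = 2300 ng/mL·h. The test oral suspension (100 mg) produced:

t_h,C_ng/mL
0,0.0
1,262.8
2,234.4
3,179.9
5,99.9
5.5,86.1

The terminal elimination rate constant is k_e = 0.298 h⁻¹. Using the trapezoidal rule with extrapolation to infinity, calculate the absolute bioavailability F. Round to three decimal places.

F = 0.523

Trapezoidal AUC_0→5.5 (oral suspension):
  [0→1]: (0.0+262.8)/2 × 1 = 131.4
  [1→2]: (262.8+234.4)/2 × 1 = 248.6
  [2→3]: (234.4+179.9)/2 × 1 = 207.15
  [3→5]: (179.9+99.9)/2 × 2 = 279.8
  [5→5.5]: (99.9+86.1)/2 × 0.5 = 46.5
  Sum = 913.45 ng/mL·h
Tail: C_last/k_e = 86.1/0.298 = 288.926
AUC_0→∞ (oral suspension) = 913.45 + 288.926 = 1202.376 ng/mL·h
F = (AUC_ev/D_ev)/(AUC_iv/D_iv) = (1202.376/100)/(2300/100) = 12.02376/23 = 0.5228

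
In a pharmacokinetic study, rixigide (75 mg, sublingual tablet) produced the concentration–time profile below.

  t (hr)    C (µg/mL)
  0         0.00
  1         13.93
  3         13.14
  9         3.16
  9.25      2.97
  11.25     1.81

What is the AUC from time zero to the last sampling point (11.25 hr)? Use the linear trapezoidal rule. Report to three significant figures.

Trapezoidal AUC_0→11.25:
  [0→1]: (0.00+13.93)/2 × 1 = 6.965
  [1→3]: (13.93+13.14)/2 × 2 = 27.07
  [3→9]: (13.14+3.16)/2 × 6 = 48.9
  [9→9.25]: (3.16+2.97)/2 × 0.25 = 0.76625
  [9.25→11.25]: (2.97+1.81)/2 × 2 = 4.78
  Sum = 88.48125 µg/mL·hr

AUC = 88.5 µg/mL·hr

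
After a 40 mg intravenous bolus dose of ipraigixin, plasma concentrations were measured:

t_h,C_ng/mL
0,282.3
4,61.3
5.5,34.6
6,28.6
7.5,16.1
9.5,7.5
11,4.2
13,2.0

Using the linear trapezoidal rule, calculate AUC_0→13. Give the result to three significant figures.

AUC = 847 ng/mL·h

Trapezoidal AUC_0→13:
  [0→4]: (282.3+61.3)/2 × 4 = 687.2
  [4→5.5]: (61.3+34.6)/2 × 1.5 = 71.925
  [5.5→6]: (34.6+28.6)/2 × 0.5 = 15.8
  [6→7.5]: (28.6+16.1)/2 × 1.5 = 33.525
  [7.5→9.5]: (16.1+7.5)/2 × 2 = 23.6
  [9.5→11]: (7.5+4.2)/2 × 1.5 = 8.775
  [11→13]: (4.2+2.0)/2 × 2 = 6.2
  Sum = 847.025 ng/mL·h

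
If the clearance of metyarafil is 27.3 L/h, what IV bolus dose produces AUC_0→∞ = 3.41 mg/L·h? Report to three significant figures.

Dose = 93.1 mg

Dose_iv = CL × AUC_0→∞
     = 27.3 × 3.41 = 93.093 mg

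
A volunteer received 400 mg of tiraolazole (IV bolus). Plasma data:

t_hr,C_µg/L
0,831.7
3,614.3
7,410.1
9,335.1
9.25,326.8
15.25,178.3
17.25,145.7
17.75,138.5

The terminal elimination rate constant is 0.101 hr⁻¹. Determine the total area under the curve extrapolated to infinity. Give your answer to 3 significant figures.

Trapezoidal AUC_0→17.75:
  [0→3]: (831.7+614.3)/2 × 3 = 2169.0
  [3→7]: (614.3+410.1)/2 × 4 = 2048.8
  [7→9]: (410.1+335.1)/2 × 2 = 745.2
  [9→9.25]: (335.1+326.8)/2 × 0.25 = 82.7375
  [9.25→15.25]: (326.8+178.3)/2 × 6 = 1515.3
  [15.25→17.25]: (178.3+145.7)/2 × 2 = 324.0
  [17.25→17.75]: (145.7+138.5)/2 × 0.5 = 71.05
  Sum = 6956.0875 µg/L·hr
Extrapolated tail: C_last / k_e = 138.5 / 0.101 = 1371.287
AUC_0→∞ = 6956.0875 + 1371.287 = 8327.3745 µg/L·hr

AUC = 8330 µg/L·hr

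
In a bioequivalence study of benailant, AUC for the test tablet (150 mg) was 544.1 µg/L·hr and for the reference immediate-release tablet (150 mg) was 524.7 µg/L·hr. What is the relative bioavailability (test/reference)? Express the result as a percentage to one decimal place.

F_rel = 103.7%

F_rel = (AUC_test/D_test) / (AUC_ref/D_ref)
      = (544.1/150) / (524.7/150)
      = 3.62733 / 3.498 = 1.0370 = 103.70%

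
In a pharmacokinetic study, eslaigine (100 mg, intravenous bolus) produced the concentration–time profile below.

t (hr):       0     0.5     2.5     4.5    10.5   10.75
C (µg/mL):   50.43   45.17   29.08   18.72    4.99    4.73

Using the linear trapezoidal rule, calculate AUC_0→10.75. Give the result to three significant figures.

AUC = 218 µg/mL·hr

Trapezoidal AUC_0→10.75:
  [0→0.5]: (50.43+45.17)/2 × 0.5 = 23.9
  [0.5→2.5]: (45.17+29.08)/2 × 2 = 74.25
  [2.5→4.5]: (29.08+18.72)/2 × 2 = 47.8
  [4.5→10.5]: (18.72+4.99)/2 × 6 = 71.13
  [10.5→10.75]: (4.99+4.73)/2 × 0.25 = 1.215
  Sum = 218.295 µg/mL·hr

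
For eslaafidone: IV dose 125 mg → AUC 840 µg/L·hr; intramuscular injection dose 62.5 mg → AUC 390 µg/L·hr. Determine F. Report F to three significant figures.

F = 0.929

F = (AUC_ev / D_ev) / (AUC_iv / D_iv)
  = (390/62.5) / (840/125)
  = 6.24 / 6.72 = 0.9286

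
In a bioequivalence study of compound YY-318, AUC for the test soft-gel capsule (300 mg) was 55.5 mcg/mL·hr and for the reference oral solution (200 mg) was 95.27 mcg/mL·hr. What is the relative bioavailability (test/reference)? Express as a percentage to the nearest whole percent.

F_rel = 39%

F_rel = (AUC_test/D_test) / (AUC_ref/D_ref)
      = (55.5/300) / (95.27/200)
      = 0.185 / 0.47635 = 0.3884 = 38.84%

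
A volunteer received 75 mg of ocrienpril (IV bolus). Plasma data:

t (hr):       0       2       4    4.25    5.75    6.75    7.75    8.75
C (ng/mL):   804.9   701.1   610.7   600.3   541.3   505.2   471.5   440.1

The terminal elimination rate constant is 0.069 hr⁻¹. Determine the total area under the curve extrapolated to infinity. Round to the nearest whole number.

AUC = 11671 ng/mL·hr

Trapezoidal AUC_0→8.75:
  [0→2]: (804.9+701.1)/2 × 2 = 1506.0
  [2→4]: (701.1+610.7)/2 × 2 = 1311.8
  [4→4.25]: (610.7+600.3)/2 × 0.25 = 151.375
  [4.25→5.75]: (600.3+541.3)/2 × 1.5 = 856.2
  [5.75→6.75]: (541.3+505.2)/2 × 1 = 523.25
  [6.75→7.75]: (505.2+471.5)/2 × 1 = 488.35
  [7.75→8.75]: (471.5+440.1)/2 × 1 = 455.8
  Sum = 5292.775 ng/mL·hr
Extrapolated tail: C_last / k_e = 440.1 / 0.069 = 6378.261
AUC_0→∞ = 5292.775 + 6378.261 = 11671.036 ng/mL·hr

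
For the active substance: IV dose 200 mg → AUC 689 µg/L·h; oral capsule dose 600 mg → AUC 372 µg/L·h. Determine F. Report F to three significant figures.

F = (AUC_ev / D_ev) / (AUC_iv / D_iv)
  = (372/600) / (689/200)
  = 0.62 / 3.445 = 0.1800

F = 0.180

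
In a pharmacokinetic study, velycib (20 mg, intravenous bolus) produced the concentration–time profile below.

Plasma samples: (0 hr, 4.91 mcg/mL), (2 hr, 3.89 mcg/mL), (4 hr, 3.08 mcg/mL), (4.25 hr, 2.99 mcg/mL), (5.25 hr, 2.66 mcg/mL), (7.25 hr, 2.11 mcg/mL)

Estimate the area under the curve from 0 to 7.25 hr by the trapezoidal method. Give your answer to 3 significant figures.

AUC = 24.1 mcg/mL·hr

Trapezoidal AUC_0→7.25:
  [0→2]: (4.91+3.89)/2 × 2 = 8.8
  [2→4]: (3.89+3.08)/2 × 2 = 6.97
  [4→4.25]: (3.08+2.99)/2 × 0.25 = 0.75875
  [4.25→5.25]: (2.99+2.66)/2 × 1 = 2.825
  [5.25→7.25]: (2.66+2.11)/2 × 2 = 4.77
  Sum = 24.12375 mcg/mL·hr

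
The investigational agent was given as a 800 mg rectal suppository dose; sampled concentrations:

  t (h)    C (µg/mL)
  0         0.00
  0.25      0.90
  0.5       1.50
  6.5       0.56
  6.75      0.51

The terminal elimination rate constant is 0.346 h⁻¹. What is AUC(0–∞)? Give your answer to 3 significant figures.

Trapezoidal AUC_0→6.75:
  [0→0.25]: (0.00+0.90)/2 × 0.25 = 0.1125
  [0.25→0.5]: (0.90+1.50)/2 × 0.25 = 0.3
  [0.5→6.5]: (1.50+0.56)/2 × 6 = 6.18
  [6.5→6.75]: (0.56+0.51)/2 × 0.25 = 0.13375
  Sum = 6.72625 µg/mL·h
Extrapolated tail: C_last / k_e = 0.51 / 0.346 = 1.474
AUC_0→∞ = 6.72625 + 1.474 = 8.20025 µg/mL·h

AUC = 8.20 µg/mL·h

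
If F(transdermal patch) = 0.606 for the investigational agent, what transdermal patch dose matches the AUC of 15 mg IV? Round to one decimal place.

For equal systemic exposure: F × D_ev = D_iv
D_ev = D_iv / F = 15 / 0.606 = 24.7525 mg

D_transdermal = 24.8 mg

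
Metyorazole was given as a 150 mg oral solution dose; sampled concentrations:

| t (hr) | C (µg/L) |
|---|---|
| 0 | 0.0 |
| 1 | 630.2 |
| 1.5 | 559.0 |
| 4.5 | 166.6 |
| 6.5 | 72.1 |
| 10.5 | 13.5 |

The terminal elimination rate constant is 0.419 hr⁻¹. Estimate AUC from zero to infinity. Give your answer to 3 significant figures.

AUC = 2140 µg/L·hr

Trapezoidal AUC_0→10.5:
  [0→1]: (0.0+630.2)/2 × 1 = 315.1
  [1→1.5]: (630.2+559.0)/2 × 0.5 = 297.3
  [1.5→4.5]: (559.0+166.6)/2 × 3 = 1088.4
  [4.5→6.5]: (166.6+72.1)/2 × 2 = 238.7
  [6.5→10.5]: (72.1+13.5)/2 × 4 = 171.2
  Sum = 2110.7 µg/L·hr
Extrapolated tail: C_last / k_e = 13.5 / 0.419 = 32.220
AUC_0→∞ = 2110.7 + 32.220 = 2142.92 µg/L·hr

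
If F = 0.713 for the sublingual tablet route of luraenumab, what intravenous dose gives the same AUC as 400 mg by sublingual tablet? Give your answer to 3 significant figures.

Systemic exposure from an extravascular dose = F × D_ev, so the equivalent IV dose is F × D_ev.
D_iv = F × D_ev = 0.713 × 400 = 285.2 mg

D_iv = 285 mg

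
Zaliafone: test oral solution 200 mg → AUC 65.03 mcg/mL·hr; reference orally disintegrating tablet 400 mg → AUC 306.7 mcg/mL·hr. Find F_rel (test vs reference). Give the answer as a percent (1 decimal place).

F_rel = (AUC_test/D_test) / (AUC_ref/D_ref)
      = (65.03/200) / (306.7/400)
      = 0.32515 / 0.76675 = 0.4241 = 42.41%

F_rel = 42.4%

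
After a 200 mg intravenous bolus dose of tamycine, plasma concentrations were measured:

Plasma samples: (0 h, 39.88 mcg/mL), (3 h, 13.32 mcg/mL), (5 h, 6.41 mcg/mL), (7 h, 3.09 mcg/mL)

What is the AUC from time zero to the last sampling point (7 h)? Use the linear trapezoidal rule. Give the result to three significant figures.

Trapezoidal AUC_0→7:
  [0→3]: (39.88+13.32)/2 × 3 = 79.8
  [3→5]: (13.32+6.41)/2 × 2 = 19.73
  [5→7]: (6.41+3.09)/2 × 2 = 9.5
  Sum = 109.03 mcg/mL·h

AUC = 109 mcg/mL·h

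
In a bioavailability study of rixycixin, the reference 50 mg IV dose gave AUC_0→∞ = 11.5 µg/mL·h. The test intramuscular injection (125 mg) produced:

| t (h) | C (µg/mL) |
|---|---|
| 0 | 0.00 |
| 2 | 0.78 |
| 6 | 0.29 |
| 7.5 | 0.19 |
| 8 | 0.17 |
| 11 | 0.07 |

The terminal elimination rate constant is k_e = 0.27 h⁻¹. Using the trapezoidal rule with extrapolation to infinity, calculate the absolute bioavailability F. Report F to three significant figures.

Trapezoidal AUC_0→11 (intramuscular injection):
  [0→2]: (0.00+0.78)/2 × 2 = 0.78
  [2→6]: (0.78+0.29)/2 × 4 = 2.14
  [6→7.5]: (0.29+0.19)/2 × 1.5 = 0.36
  [7.5→8]: (0.19+0.17)/2 × 0.5 = 0.09
  [8→11]: (0.17+0.07)/2 × 3 = 0.36
  Sum = 3.73 µg/mL·h
Tail: C_last/k_e = 0.07/0.27 = 0.259
AUC_0→∞ (intramuscular injection) = 3.73 + 0.259 = 3.989 µg/mL·h
F = (AUC_ev/D_ev)/(AUC_iv/D_iv) = (3.989/125)/(11.5/50) = 0.031912/0.23 = 0.1387

F = 0.139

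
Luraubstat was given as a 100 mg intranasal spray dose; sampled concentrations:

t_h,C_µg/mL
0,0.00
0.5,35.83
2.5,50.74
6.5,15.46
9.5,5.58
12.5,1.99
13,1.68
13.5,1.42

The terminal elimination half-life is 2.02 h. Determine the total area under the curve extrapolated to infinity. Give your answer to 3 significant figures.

Trapezoidal AUC_0→13.5:
  [0→0.5]: (0.00+35.83)/2 × 0.5 = 8.9575
  [0.5→2.5]: (35.83+50.74)/2 × 2 = 86.57
  [2.5→6.5]: (50.74+15.46)/2 × 4 = 132.4
  [6.5→9.5]: (15.46+5.58)/2 × 3 = 31.56
  [9.5→12.5]: (5.58+1.99)/2 × 3 = 11.355
  [12.5→13]: (1.99+1.68)/2 × 0.5 = 0.9175
  [13→13.5]: (1.68+1.42)/2 × 0.5 = 0.775
  Sum = 272.535 µg/mL·h
k_e = ln2 / t½ = 0.693147 / 2.02 = 0.3431 h^-1
Extrapolated tail: C_last / k_e = 1.42 / 0.3431 = 4.139
AUC_0→∞ = 272.535 + 4.139 = 276.674 µg/mL·h

AUC = 277 µg/mL·h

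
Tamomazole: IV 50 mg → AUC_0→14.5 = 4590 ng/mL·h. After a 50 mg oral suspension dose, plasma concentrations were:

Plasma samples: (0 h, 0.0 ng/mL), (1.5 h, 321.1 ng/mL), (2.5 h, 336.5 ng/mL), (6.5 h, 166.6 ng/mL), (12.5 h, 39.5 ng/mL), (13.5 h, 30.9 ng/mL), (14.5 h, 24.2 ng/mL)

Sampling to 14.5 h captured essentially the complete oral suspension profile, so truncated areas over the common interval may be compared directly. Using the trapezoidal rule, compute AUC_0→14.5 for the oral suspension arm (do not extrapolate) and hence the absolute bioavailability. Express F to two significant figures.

F = 0.49

Trapezoidal AUC_0→14.5 (oral suspension):
  [0→1.5]: (0.0+321.1)/2 × 1.5 = 240.825
  [1.5→2.5]: (321.1+336.5)/2 × 1 = 328.8
  [2.5→6.5]: (336.5+166.6)/2 × 4 = 1006.2
  [6.5→12.5]: (166.6+39.5)/2 × 6 = 618.3
  [12.5→13.5]: (39.5+30.9)/2 × 1 = 35.2
  [13.5→14.5]: (30.9+24.2)/2 × 1 = 27.55
  Sum = 2256.875 ng/mL·h
F = (AUC_ev/D_ev)/(AUC_iv/D_iv) = (2256.875/50)/(4590/50) = 45.1375/91.8 = 0.4917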